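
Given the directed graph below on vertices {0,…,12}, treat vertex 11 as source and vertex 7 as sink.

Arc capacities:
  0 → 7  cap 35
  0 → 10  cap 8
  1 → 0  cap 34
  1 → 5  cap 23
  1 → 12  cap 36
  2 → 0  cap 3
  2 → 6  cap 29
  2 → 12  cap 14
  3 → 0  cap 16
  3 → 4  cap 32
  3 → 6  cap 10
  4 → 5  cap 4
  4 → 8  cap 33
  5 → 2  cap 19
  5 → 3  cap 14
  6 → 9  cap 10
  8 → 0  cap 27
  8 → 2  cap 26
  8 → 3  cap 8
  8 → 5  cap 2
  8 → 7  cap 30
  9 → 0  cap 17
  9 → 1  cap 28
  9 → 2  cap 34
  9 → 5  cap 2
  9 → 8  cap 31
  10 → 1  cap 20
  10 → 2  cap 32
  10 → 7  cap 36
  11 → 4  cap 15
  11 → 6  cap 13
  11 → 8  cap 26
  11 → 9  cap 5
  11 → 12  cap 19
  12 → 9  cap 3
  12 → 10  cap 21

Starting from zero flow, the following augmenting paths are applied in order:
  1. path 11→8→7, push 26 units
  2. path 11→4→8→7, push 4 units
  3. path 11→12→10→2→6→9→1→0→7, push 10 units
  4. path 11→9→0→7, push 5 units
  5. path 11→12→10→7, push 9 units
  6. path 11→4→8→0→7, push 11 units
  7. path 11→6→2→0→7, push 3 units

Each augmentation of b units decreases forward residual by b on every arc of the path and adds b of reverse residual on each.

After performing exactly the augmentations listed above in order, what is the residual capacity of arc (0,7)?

Residual capacity of (0,7): 6

after path 1 (11→8→7, push 26): res(0,7)=35
after path 2 (11→4→8→7, push 4): res(0,7)=35
after path 3 (11→12→10→2→6→9→1→0→7, push 10): res(0,7)=25
after path 4 (11→9→0→7, push 5): res(0,7)=20
after path 5 (11→12→10→7, push 9): res(0,7)=20
after path 6 (11→4→8→0→7, push 11): res(0,7)=9
after path 7 (11→6→2→0→7, push 3): res(0,7)=6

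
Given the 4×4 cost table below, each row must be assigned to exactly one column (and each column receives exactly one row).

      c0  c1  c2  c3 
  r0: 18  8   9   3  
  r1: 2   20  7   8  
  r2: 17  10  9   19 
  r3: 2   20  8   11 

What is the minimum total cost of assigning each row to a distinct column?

optimal assignment: row0→col3 (cost 3), row1→col2 (cost 7), row2→col1 (cost 10), row3→col0 (cost 2)
total = 3 + 7 + 10 + 2 = 22

Minimum assignment cost: 22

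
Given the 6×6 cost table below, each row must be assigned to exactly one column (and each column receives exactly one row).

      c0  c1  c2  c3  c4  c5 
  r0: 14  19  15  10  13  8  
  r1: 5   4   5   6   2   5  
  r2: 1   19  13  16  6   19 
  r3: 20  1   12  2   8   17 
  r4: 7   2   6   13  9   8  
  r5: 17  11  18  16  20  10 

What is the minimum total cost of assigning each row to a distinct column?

Minimum assignment cost: 30

one of 2 optimal assignments: row0→col3 (cost 10), row1→col4 (cost 2), row2→col0 (cost 1), row3→col1 (cost 1), row4→col2 (cost 6), row5→col5 (cost 10)
total = 10 + 2 + 1 + 1 + 6 + 10 = 30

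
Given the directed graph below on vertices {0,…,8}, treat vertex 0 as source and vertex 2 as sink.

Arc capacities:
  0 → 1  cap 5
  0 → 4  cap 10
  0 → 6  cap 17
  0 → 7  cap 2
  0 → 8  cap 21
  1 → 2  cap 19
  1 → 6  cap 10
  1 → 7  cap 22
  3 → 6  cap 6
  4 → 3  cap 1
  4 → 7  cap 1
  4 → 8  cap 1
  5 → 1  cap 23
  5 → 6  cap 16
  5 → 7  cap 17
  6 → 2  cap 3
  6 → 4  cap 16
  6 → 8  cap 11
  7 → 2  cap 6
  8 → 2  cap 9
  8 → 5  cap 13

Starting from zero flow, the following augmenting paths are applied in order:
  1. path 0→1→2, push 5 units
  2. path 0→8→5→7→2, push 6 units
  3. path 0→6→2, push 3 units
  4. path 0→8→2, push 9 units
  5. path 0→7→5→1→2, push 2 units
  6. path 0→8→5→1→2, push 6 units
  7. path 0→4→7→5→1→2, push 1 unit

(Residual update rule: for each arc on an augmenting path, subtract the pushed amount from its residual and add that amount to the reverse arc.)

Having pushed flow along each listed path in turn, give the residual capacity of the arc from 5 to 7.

Residual capacity of (5,7): 14

after path 1 (0→1→2, push 5): res(5,7)=17
after path 2 (0→8→5→7→2, push 6): res(5,7)=11
after path 3 (0→6→2, push 3): res(5,7)=11
after path 4 (0→8→2, push 9): res(5,7)=11
after path 5 (0→7→5→1→2, push 2): res(5,7)=13
after path 6 (0→8→5→1→2, push 6): res(5,7)=13
after path 7 (0→4→7→5→1→2, push 1): res(5,7)=14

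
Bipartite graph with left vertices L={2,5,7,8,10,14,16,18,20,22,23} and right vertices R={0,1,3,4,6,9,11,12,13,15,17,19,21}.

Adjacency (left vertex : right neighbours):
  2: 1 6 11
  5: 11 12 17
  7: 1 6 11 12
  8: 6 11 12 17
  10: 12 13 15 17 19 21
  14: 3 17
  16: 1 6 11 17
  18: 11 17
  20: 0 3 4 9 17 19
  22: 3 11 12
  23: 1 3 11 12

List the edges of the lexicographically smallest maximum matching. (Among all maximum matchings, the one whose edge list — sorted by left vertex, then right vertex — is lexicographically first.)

Lex-smallest maximum matching: {(2,1), (5,11), (7,6), (8,12), (10,13), (14,3), (16,17), (20,0)}

|M| = 8 (so the lex-smallest maximum matching has 8 edges)
process left vertices in ascending order; for each, take the smallest-labelled available neighbour that still permits 8 edges overall, or leave it unmatched if none does
lex-smallest matching: {2-1, 5-11, 7-6, 8-12, 10-13, 14-3, 16-17, 20-0}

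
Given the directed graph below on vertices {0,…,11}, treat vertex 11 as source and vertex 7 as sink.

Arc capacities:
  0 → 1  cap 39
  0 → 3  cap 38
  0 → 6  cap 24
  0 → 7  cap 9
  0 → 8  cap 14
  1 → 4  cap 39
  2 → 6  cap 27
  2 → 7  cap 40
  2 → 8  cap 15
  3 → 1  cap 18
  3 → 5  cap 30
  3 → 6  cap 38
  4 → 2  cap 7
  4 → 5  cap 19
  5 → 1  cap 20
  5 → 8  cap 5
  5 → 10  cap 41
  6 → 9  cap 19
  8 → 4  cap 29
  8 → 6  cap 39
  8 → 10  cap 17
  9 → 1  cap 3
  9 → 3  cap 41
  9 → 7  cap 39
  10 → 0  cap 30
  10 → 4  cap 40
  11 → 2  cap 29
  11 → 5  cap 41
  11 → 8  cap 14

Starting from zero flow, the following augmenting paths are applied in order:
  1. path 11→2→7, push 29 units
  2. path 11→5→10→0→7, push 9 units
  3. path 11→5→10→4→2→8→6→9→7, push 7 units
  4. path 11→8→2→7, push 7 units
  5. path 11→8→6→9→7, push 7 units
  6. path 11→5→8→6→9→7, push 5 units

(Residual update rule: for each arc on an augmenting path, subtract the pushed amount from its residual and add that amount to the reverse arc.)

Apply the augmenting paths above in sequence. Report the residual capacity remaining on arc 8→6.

Residual capacity of (8,6): 20

after path 1 (11→2→7, push 29): res(8,6)=39
after path 2 (11→5→10→0→7, push 9): res(8,6)=39
after path 3 (11→5→10→4→2→8→6→9→7, push 7): res(8,6)=32
after path 4 (11→8→2→7, push 7): res(8,6)=32
after path 5 (11→8→6→9→7, push 7): res(8,6)=25
after path 6 (11→5→8→6→9→7, push 5): res(8,6)=20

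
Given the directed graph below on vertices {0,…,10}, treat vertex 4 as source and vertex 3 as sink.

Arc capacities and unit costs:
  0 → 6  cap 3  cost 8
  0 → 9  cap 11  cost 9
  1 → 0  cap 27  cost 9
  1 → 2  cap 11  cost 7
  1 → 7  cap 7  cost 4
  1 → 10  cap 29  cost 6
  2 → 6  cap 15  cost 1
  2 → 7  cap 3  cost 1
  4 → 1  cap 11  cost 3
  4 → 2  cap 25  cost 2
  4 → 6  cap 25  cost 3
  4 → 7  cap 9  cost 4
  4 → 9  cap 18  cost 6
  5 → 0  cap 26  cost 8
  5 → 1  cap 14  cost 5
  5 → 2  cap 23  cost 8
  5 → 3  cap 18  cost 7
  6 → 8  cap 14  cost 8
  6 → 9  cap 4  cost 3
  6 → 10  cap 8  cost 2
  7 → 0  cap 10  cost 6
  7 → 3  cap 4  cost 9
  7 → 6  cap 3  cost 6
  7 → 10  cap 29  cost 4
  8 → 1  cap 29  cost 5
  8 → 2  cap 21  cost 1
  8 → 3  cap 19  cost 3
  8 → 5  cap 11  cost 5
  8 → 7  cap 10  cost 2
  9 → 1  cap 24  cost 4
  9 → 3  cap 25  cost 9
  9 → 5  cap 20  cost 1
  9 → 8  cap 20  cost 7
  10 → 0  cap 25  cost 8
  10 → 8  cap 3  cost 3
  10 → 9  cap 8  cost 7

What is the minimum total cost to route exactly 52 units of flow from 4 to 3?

shortest-cost path #1: 4→6→10→8→3 push 3 @ unit cost 11 (adds 33)
shortest-cost path #2: 4→2→7→3 push 3 @ unit cost 12 (adds 36)
shortest-cost path #3: 4→7→3 push 1 @ unit cost 13 (adds 13)
shortest-cost path #4: 4→6→8→3 push 14 @ unit cost 14 (adds 196)
shortest-cost path #5: 4→9→5→3 push 18 @ unit cost 14 (adds 252)
shortest-cost path #6: 4→6→9→3 push 4 @ unit cost 15 (adds 60)
shortest-cost path #7: 4→6→10→9→3 push 4 @ unit cost 21 (adds 84)
shortest-cost path #8: 4→2→6→10→9→3 push 1 @ unit cost 21 (adds 21)
shortest-cost path #9: 4→7→10→9→3 push 3 @ unit cost 24 (adds 72)
shortest-cost path #10: 4→7→0→9→3 push 1 @ unit cost 28 (adds 28)
total cost = 795

Minimum cost for 52 units: 795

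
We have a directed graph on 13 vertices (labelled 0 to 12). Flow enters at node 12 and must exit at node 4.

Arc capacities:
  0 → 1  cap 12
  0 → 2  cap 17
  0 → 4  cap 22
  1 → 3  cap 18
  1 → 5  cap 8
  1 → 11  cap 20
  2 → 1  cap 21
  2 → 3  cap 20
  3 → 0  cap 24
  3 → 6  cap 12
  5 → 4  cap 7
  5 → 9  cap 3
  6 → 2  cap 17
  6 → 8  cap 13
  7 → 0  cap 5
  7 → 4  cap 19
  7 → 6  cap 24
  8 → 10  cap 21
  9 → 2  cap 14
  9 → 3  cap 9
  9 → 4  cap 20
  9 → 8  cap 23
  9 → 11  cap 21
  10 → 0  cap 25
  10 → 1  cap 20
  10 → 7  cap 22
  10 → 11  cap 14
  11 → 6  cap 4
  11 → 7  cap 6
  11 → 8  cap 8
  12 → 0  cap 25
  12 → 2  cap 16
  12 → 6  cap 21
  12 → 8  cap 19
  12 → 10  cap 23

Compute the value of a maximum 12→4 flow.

Maximum flow value: 49

augment #1: 12→0→4 bottleneck 22, total now 22
augment #2: 12→10→7→4 bottleneck 19, total now 41
augment #3: 12→0→1→5→4 bottleneck 3, total now 44
augment #4: 12→2→1→5→4 bottleneck 4, total now 48
augment #5: 12→2→1→5→9→4 bottleneck 1, total now 49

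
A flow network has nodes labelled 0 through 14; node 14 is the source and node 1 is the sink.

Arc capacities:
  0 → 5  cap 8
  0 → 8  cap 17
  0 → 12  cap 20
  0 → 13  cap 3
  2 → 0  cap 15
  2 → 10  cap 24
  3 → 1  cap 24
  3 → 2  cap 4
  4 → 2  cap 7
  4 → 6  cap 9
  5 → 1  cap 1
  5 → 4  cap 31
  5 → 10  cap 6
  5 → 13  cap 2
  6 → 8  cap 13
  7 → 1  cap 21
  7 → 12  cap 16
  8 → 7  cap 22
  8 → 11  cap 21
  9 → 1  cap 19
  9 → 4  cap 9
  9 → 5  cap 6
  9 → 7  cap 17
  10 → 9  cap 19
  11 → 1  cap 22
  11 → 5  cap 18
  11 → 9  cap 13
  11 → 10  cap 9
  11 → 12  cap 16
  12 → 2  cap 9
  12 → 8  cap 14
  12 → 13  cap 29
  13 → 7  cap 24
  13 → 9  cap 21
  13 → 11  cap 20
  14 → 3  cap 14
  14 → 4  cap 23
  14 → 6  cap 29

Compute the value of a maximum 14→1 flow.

augment #1: 14→3→1 bottleneck 14, total now 14
augment #2: 14→6→8→7→1 bottleneck 13, total now 27
augment #3: 14→4→2→0→5→1 bottleneck 1, total now 28
augment #4: 14→4→2→10→9→1 bottleneck 6, total now 34

Maximum flow value: 34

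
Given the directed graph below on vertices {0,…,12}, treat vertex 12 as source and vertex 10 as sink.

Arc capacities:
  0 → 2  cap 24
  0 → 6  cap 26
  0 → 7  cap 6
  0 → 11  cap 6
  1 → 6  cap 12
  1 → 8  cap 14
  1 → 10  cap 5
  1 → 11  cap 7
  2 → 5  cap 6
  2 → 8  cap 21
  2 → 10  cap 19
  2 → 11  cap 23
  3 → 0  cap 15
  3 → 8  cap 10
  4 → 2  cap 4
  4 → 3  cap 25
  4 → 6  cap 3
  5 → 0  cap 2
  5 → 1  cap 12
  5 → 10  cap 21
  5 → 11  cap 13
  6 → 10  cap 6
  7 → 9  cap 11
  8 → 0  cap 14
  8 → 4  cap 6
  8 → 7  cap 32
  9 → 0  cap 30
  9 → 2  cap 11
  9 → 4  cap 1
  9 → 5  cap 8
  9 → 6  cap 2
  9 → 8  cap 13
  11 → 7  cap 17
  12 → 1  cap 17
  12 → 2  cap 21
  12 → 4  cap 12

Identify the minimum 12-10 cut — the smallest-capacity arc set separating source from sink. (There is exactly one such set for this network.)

augment #1: 12→1→10 push 5
augment #2: 12→2→10 push 19
augment #3: 12→1→6→10 push 6
augment #4: 12→2→5→10 push 2
augment #5: 12→4→2→5→10 push 4
augment #6: 12→1→8→7→9→5→10 push 6
augment #7: 12→4→3→0→7→9→5→10 push 2
max flow = 44; residual-reachable set from 12 gives S-side
cut edges (S→T): {(1,10), (2,5), (2,10), (6,10), (9,5)} total cap 44

Min-cut arcs: {(1,10), (2,5), (2,10), (6,10), (9,5)} (total capacity 44)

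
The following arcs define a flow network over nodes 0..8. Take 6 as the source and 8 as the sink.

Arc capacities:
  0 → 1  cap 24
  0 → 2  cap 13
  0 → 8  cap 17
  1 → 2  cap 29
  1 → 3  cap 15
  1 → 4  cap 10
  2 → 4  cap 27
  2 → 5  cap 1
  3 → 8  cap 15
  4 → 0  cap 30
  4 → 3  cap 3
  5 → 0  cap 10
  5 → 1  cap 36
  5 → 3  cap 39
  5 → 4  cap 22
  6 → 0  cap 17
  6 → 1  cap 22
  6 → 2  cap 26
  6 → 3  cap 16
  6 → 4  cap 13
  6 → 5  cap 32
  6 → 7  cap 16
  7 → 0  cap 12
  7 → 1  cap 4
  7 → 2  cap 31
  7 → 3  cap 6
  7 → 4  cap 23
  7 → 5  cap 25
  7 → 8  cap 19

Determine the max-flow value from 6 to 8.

augment #1: 6→0→8 bottleneck 17, total now 17
augment #2: 6→3→8 bottleneck 15, total now 32
augment #3: 6→7→8 bottleneck 16, total now 48

Maximum flow value: 48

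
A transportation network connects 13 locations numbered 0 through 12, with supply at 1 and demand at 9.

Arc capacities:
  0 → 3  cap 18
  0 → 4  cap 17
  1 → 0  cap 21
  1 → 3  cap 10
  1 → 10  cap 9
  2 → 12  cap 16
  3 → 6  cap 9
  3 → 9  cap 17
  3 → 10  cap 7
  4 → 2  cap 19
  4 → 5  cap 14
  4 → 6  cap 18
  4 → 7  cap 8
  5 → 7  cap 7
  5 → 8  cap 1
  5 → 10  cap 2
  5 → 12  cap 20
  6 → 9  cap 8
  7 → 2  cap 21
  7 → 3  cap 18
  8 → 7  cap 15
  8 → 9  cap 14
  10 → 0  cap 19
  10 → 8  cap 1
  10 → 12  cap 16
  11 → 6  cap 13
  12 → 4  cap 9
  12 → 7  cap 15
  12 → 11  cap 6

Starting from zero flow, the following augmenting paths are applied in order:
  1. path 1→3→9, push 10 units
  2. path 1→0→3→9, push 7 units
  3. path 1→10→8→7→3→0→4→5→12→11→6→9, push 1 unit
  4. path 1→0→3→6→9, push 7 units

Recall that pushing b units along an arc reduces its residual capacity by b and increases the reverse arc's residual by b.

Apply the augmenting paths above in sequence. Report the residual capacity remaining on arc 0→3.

Residual capacity of (0,3): 5

after path 1 (1→3→9, push 10): res(0,3)=18
after path 2 (1→0→3→9, push 7): res(0,3)=11
after path 3 (1→10→8→7→3→0→4→5→12→11→6→9, push 1): res(0,3)=12
after path 4 (1→0→3→6→9, push 7): res(0,3)=5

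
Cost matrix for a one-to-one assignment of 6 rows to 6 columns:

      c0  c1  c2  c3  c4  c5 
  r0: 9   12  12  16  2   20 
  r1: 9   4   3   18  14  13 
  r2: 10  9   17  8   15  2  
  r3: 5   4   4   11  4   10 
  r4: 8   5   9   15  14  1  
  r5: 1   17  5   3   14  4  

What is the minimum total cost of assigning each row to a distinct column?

Minimum assignment cost: 19

optimal assignment: row0→col4 (cost 2), row1→col2 (cost 3), row2→col3 (cost 8), row3→col1 (cost 4), row4→col5 (cost 1), row5→col0 (cost 1)
total = 2 + 3 + 8 + 4 + 1 + 1 = 19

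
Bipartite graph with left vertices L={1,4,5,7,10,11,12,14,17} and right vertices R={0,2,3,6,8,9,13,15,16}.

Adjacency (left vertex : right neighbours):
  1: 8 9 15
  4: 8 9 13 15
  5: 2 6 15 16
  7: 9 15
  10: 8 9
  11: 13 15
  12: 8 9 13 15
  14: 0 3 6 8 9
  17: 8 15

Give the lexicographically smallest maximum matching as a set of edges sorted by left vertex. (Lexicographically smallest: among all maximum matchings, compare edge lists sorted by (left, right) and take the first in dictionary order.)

|M| = 6 (so the lex-smallest maximum matching has 6 edges)
process left vertices in ascending order; for each, take the smallest-labelled available neighbour that still permits 6 edges overall, or leave it unmatched if none does
lex-smallest matching: {1-8, 4-9, 5-2, 7-15, 11-13, 14-0}

Lex-smallest maximum matching: {(1,8), (4,9), (5,2), (7,15), (11,13), (14,0)}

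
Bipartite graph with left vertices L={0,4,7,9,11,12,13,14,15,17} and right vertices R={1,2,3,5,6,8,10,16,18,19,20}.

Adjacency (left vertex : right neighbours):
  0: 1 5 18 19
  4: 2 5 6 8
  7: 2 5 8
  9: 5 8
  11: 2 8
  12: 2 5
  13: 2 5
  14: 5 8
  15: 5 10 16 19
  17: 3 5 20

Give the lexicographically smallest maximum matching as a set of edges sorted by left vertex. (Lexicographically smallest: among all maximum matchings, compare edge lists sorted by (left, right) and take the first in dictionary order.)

|M| = 7 (so the lex-smallest maximum matching has 7 edges)
process left vertices in ascending order; for each, take the smallest-labelled available neighbour that still permits 7 edges overall, or leave it unmatched if none does
lex-smallest matching: {0-1, 4-6, 7-2, 9-5, 11-8, 15-10, 17-3}

Lex-smallest maximum matching: {(0,1), (4,6), (7,2), (9,5), (11,8), (15,10), (17,3)}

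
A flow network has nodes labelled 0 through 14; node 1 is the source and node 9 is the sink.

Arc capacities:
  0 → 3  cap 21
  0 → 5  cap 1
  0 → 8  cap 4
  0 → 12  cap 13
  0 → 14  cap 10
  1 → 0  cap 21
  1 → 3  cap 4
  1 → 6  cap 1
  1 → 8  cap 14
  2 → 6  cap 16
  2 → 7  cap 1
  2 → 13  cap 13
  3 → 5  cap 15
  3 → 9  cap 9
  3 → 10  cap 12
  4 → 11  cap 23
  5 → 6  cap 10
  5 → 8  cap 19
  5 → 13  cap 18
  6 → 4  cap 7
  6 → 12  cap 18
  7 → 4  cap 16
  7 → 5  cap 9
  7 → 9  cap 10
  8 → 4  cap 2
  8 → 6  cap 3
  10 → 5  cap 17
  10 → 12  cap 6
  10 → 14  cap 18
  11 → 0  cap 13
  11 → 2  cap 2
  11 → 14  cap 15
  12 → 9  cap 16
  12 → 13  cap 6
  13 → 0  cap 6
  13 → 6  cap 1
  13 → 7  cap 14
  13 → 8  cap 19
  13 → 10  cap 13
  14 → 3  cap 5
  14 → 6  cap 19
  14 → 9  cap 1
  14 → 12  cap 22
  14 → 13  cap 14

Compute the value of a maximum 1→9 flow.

Maximum flow value: 31

augment #1: 1→3→9 bottleneck 4, total now 4
augment #2: 1→0→3→9 bottleneck 5, total now 9
augment #3: 1→0→12→9 bottleneck 13, total now 22
augment #4: 1→0→14→9 bottleneck 1, total now 23
augment #5: 1→6→12→9 bottleneck 1, total now 24
augment #6: 1→0→14→12→9 bottleneck 2, total now 26
augment #7: 1→8→4→11→2→7→9 bottleneck 1, total now 27
augment #8: 1→8→6→12→13→7→9 bottleneck 3, total now 30
augment #9: 1→8→4→11→2→13→7→9 bottleneck 1, total now 31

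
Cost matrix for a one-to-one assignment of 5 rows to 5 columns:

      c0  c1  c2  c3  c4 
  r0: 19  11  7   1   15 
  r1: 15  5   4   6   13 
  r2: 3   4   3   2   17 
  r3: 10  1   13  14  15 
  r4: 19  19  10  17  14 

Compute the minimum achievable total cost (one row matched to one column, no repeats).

optimal assignment: row0→col3 (cost 1), row1→col2 (cost 4), row2→col0 (cost 3), row3→col1 (cost 1), row4→col4 (cost 14)
total = 1 + 4 + 3 + 1 + 14 = 23

Minimum assignment cost: 23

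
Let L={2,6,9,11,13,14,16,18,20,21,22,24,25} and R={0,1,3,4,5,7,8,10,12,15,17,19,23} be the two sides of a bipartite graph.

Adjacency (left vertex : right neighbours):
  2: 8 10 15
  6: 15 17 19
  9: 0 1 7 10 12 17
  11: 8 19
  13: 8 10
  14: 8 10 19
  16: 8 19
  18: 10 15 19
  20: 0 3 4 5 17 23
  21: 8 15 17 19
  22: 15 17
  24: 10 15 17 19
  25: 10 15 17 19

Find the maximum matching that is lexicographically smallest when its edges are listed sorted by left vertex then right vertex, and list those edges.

|M| = 7 (so the lex-smallest maximum matching has 7 edges)
process left vertices in ascending order; for each, take the smallest-labelled available neighbour that still permits 7 edges overall, or leave it unmatched if none does
lex-smallest matching: {2-8, 6-15, 9-0, 11-19, 13-10, 20-3, 21-17}

Lex-smallest maximum matching: {(2,8), (6,15), (9,0), (11,19), (13,10), (20,3), (21,17)}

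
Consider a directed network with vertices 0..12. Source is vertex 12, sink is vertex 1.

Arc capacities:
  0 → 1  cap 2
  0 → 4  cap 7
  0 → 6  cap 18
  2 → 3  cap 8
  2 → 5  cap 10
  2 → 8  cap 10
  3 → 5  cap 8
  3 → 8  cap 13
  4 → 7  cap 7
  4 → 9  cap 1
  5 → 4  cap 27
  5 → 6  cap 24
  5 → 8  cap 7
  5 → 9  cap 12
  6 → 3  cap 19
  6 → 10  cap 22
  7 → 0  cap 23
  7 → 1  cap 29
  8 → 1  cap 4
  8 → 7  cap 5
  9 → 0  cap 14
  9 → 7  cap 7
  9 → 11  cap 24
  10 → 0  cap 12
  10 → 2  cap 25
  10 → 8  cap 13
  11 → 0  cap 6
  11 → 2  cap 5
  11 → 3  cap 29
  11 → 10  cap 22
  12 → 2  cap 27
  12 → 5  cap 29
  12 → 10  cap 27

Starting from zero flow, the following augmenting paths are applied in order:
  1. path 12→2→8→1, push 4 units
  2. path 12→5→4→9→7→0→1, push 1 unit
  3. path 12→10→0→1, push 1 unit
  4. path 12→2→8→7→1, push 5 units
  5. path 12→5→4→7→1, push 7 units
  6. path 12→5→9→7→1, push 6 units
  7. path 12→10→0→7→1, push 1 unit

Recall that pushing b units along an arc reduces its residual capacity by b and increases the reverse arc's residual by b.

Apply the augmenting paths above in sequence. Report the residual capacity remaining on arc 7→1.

Residual capacity of (7,1): 10

after path 1 (12→2→8→1, push 4): res(7,1)=29
after path 2 (12→5→4→9→7→0→1, push 1): res(7,1)=29
after path 3 (12→10→0→1, push 1): res(7,1)=29
after path 4 (12→2→8→7→1, push 5): res(7,1)=24
after path 5 (12→5→4→7→1, push 7): res(7,1)=17
after path 6 (12→5→9→7→1, push 6): res(7,1)=11
after path 7 (12→10→0→7→1, push 1): res(7,1)=10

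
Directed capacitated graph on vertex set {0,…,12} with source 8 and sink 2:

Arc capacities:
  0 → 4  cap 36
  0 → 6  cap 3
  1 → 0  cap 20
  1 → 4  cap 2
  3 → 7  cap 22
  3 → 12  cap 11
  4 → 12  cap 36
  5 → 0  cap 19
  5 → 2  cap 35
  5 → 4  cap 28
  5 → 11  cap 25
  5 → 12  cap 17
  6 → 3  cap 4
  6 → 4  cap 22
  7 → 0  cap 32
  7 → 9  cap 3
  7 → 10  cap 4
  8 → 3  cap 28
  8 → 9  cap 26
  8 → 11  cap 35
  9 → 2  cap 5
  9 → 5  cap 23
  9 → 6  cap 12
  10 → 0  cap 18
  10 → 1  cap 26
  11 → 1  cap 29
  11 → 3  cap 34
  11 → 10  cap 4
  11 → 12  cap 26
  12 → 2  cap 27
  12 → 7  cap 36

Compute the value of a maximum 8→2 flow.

augment #1: 8→9→2 bottleneck 5, total now 5
augment #2: 8→3→12→2 bottleneck 11, total now 16
augment #3: 8→9→5→2 bottleneck 21, total now 37
augment #4: 8→11→12→2 bottleneck 16, total now 53
augment #5: 8→3→7→9→5→2 bottleneck 2, total now 55

Maximum flow value: 55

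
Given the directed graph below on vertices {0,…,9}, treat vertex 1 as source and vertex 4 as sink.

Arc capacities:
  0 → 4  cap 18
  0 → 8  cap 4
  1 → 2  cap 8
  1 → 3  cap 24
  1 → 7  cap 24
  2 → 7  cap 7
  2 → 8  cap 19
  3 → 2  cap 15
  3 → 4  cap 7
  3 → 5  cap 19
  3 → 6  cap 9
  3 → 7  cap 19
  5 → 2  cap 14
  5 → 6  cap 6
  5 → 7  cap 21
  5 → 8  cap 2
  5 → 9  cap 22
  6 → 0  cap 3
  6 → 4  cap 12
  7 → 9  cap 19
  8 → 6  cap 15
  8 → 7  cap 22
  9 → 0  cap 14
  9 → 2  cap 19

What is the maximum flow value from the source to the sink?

Maximum flow value: 36

augment #1: 1→3→4 bottleneck 7, total now 7
augment #2: 1→3→6→4 bottleneck 9, total now 16
augment #3: 1→2→8→6→4 bottleneck 3, total now 19
augment #4: 1→7→9→0→4 bottleneck 14, total now 33
augment #5: 1→2→8→6→0→4 bottleneck 3, total now 36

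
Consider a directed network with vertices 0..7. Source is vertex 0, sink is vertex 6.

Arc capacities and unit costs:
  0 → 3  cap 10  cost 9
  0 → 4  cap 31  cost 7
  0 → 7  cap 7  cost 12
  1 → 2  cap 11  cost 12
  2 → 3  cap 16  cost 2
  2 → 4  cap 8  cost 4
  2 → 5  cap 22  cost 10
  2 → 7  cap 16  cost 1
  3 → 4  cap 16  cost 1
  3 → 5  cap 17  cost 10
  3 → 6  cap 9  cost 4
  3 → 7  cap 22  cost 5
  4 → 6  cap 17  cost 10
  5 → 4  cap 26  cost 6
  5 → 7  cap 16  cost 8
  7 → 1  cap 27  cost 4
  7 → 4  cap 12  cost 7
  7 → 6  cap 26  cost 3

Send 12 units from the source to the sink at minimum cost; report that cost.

shortest-cost path #1: 0→3→6 push 9 @ unit cost 13 (adds 117)
shortest-cost path #2: 0→7→6 push 3 @ unit cost 15 (adds 45)
total cost = 162

Minimum cost for 12 units: 162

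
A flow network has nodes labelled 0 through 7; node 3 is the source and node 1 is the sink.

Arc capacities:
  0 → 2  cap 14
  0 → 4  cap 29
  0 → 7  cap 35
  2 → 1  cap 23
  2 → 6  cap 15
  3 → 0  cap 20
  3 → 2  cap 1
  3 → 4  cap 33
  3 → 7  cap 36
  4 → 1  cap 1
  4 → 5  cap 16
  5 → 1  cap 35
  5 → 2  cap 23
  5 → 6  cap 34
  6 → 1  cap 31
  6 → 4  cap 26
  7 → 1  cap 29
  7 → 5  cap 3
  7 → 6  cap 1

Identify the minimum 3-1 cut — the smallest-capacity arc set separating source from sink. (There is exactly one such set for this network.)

Min-cut arcs: {(0,2), (3,2), (4,1), (4,5), (7,1), (7,5), (7,6)} (total capacity 65)

augment #1: 3→2→1 push 1
augment #2: 3→4→1 push 1
augment #3: 3→7→1 push 29
augment #4: 3→0→2→1 push 14
augment #5: 3→4→5→1 push 16
augment #6: 3→7→5→1 push 3
augment #7: 3→7→6→1 push 1
max flow = 65; residual-reachable set from 3 gives S-side
cut edges (S→T): {(0,2), (3,2), (4,1), (4,5), (7,1), (7,5), (7,6)} total cap 65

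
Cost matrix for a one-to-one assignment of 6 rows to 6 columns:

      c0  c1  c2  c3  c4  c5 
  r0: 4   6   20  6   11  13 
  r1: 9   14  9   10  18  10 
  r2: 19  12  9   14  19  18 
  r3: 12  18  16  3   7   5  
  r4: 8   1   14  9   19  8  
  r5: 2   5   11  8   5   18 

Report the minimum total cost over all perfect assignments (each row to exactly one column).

Minimum assignment cost: 32

optimal assignment: row0→col0 (cost 4), row1→col5 (cost 10), row2→col2 (cost 9), row3→col3 (cost 3), row4→col1 (cost 1), row5→col4 (cost 5)
total = 4 + 10 + 9 + 3 + 1 + 5 = 32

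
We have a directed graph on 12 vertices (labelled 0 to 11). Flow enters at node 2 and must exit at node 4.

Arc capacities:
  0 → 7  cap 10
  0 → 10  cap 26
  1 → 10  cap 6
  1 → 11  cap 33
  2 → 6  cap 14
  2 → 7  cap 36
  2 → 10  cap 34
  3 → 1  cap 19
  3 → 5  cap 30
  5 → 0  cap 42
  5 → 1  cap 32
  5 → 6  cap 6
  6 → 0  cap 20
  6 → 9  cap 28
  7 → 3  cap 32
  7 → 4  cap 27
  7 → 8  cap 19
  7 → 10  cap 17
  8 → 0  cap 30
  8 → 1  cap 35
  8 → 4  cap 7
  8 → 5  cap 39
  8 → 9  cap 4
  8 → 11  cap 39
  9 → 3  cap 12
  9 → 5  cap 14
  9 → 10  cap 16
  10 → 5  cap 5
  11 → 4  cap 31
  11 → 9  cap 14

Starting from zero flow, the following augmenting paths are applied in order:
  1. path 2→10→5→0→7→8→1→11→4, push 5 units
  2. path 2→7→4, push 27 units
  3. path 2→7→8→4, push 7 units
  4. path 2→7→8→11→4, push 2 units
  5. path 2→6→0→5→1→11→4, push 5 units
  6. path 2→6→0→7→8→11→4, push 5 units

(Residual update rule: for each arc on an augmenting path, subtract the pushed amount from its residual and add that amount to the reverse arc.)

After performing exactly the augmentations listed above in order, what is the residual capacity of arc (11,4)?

after path 1 (2→10→5→0→7→8→1→11→4, push 5): res(11,4)=26
after path 2 (2→7→4, push 27): res(11,4)=26
after path 3 (2→7→8→4, push 7): res(11,4)=26
after path 4 (2→7→8→11→4, push 2): res(11,4)=24
after path 5 (2→6→0→5→1→11→4, push 5): res(11,4)=19
after path 6 (2→6→0→7→8→11→4, push 5): res(11,4)=14

Residual capacity of (11,4): 14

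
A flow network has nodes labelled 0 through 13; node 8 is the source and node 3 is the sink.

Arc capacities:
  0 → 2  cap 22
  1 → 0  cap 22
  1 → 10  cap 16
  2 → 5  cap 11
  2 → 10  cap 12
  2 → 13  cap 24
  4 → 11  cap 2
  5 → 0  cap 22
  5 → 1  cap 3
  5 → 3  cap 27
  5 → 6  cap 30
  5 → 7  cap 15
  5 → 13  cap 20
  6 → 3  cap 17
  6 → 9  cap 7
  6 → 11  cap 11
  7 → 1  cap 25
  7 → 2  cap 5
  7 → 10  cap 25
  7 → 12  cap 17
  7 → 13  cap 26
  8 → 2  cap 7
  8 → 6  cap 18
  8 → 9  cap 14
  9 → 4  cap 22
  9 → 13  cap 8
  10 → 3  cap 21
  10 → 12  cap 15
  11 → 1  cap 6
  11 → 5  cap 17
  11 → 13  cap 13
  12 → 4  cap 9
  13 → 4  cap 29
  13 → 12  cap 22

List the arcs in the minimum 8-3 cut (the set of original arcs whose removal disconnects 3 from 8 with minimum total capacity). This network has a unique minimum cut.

Min-cut arcs: {(4,11), (8,2), (8,6)} (total capacity 27)

augment #1: 8→6→3 push 17
augment #2: 8→2→5→3 push 7
augment #3: 8→6→11→5→3 push 1
augment #4: 8→9→4→11→5→3 push 2
max flow = 27; residual-reachable set from 8 gives S-side
cut edges (S→T): {(4,11), (8,2), (8,6)} total cap 27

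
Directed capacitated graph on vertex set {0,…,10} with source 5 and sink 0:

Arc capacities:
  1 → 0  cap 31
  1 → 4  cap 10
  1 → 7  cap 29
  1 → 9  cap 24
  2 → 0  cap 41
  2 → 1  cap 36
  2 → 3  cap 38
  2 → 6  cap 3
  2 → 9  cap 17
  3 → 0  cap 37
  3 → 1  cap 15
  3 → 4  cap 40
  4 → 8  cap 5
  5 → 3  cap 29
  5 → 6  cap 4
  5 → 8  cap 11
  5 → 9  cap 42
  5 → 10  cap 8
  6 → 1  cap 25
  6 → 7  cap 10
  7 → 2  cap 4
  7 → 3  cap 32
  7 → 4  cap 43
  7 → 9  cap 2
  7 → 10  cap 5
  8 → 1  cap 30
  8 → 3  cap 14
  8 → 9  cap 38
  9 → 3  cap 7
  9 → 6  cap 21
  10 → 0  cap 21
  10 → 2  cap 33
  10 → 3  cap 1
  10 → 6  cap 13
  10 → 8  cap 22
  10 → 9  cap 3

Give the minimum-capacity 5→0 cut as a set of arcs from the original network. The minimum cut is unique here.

augment #1: 5→3→0 push 29
augment #2: 5→10→0 push 8
augment #3: 5→6→1→0 push 4
augment #4: 5→8→1→0 push 11
augment #5: 5→9→3→0 push 7
augment #6: 5→9→6→1→0 push 16
augment #7: 5→9→6→7→2→0 push 4
augment #8: 5→9→6→7→3→0 push 1
max flow = 80; residual-reachable set from 5 gives S-side
cut edges (S→T): {(5,3), (5,6), (5,8), (5,10), (9,3), (9,6)} total cap 80

Min-cut arcs: {(5,3), (5,6), (5,8), (5,10), (9,3), (9,6)} (total capacity 80)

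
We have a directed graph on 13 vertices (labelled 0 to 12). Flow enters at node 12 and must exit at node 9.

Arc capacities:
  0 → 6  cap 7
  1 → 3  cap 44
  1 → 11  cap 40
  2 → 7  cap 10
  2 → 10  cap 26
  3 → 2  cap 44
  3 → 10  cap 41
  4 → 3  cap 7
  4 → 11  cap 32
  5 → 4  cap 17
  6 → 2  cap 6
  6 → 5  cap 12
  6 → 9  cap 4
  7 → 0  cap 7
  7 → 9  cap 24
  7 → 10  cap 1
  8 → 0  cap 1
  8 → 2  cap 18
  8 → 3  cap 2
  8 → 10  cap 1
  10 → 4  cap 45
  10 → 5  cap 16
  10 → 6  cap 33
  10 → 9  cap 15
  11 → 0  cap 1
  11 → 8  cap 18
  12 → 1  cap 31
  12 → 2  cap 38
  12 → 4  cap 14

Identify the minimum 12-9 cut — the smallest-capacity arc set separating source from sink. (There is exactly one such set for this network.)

augment #1: 12→2→7→9 push 10
augment #2: 12→2→10→9 push 15
augment #3: 12→2→10→6→9 push 4
max flow = 29; residual-reachable set from 12 gives S-side
cut edges (S→T): {(2,7), (6,9), (10,9)} total cap 29

Min-cut arcs: {(2,7), (6,9), (10,9)} (total capacity 29)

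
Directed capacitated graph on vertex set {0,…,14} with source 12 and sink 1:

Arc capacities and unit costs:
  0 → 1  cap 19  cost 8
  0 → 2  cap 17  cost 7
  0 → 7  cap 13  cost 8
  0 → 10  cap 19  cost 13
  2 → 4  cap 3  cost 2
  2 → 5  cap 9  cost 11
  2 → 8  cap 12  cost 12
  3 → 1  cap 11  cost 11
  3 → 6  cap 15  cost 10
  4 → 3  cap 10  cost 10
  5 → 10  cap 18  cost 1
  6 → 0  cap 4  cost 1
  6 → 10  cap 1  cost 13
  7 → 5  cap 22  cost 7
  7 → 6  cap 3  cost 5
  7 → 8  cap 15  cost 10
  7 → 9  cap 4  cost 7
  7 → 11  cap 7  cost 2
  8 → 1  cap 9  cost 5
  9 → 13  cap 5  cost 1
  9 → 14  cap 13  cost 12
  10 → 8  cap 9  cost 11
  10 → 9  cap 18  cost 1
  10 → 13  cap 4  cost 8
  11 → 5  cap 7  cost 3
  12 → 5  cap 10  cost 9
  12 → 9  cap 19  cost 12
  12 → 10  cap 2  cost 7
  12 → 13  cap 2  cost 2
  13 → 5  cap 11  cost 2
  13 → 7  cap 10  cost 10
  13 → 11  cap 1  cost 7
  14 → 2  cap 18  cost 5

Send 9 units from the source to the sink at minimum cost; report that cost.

shortest-cost path #1: 12→13→5→10→8→1 push 2 @ unit cost 21 (adds 42)
shortest-cost path #2: 12→10→8→1 push 2 @ unit cost 23 (adds 46)
shortest-cost path #3: 12→5→10→8→1 push 5 @ unit cost 26 (adds 130)
total cost = 218

Minimum cost for 9 units: 218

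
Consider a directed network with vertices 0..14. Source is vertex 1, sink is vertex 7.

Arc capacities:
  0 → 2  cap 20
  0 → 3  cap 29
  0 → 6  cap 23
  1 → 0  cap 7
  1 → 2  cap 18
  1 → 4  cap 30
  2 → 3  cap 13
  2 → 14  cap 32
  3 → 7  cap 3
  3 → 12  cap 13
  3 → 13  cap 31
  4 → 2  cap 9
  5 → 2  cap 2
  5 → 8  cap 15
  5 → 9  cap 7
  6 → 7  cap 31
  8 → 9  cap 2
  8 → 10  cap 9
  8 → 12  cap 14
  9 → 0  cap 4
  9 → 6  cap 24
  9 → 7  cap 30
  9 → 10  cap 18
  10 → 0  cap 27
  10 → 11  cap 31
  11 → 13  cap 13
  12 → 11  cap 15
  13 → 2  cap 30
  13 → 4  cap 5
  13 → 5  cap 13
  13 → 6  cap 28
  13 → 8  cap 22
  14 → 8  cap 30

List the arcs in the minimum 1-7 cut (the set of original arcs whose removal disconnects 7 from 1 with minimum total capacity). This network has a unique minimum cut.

augment #1: 1→0→3→7 push 3
augment #2: 1→0→6→7 push 4
augment #3: 1→2→3→0→6→7 push 3
augment #4: 1→2→3→13→6→7 push 10
augment #5: 1→2→14→8→9→7 push 2
augment #6: 1→2→14→8→10→0→6→7 push 3
augment #7: 1→4→2→14→8→10→0→6→7 push 6
augment #8: 1→4→2→14→8→12→11→13→6→7 push 3
max flow = 34; residual-reachable set from 1 gives S-side
cut edges (S→T): {(1,0), (1,2), (4,2)} total cap 34

Min-cut arcs: {(1,0), (1,2), (4,2)} (total capacity 34)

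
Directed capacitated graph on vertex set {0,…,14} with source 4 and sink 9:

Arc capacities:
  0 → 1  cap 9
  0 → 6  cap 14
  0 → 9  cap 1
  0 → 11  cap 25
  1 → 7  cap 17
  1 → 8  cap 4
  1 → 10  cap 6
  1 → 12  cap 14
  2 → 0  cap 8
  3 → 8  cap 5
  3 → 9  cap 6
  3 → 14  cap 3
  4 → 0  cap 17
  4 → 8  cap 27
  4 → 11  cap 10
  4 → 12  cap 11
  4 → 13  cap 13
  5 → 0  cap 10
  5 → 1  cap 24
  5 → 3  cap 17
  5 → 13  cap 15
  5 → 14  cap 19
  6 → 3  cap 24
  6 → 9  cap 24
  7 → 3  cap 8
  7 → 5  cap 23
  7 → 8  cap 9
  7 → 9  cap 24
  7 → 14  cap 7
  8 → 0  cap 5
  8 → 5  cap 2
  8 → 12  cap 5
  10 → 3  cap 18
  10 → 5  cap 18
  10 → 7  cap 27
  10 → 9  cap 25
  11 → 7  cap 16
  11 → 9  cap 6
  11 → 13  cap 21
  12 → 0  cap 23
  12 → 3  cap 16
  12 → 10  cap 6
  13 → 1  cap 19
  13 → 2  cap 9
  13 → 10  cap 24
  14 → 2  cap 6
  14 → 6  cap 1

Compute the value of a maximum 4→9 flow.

Maximum flow value: 63

augment #1: 4→0→9 bottleneck 1, total now 1
augment #2: 4→11→9 bottleneck 6, total now 7
augment #3: 4→0→6→9 bottleneck 14, total now 21
augment #4: 4→11→7→9 bottleneck 4, total now 25
augment #5: 4→12→3→9 bottleneck 6, total now 31
augment #6: 4→12→10→9 bottleneck 5, total now 36
augment #7: 4→13→10→9 bottleneck 13, total now 49
augment #8: 4→0→1→7→9 bottleneck 2, total now 51
augment #9: 4→8→12→10→9 bottleneck 1, total now 52
augment #10: 4→8→0→1→7→9 bottleneck 5, total now 57
augment #11: 4→8→5→1→7→9 bottleneck 2, total now 59
augment #12: 4→8→12→0→1→7→9 bottleneck 2, total now 61
augment #13: 4→8→12→0→11→7→9 bottleneck 2, total now 63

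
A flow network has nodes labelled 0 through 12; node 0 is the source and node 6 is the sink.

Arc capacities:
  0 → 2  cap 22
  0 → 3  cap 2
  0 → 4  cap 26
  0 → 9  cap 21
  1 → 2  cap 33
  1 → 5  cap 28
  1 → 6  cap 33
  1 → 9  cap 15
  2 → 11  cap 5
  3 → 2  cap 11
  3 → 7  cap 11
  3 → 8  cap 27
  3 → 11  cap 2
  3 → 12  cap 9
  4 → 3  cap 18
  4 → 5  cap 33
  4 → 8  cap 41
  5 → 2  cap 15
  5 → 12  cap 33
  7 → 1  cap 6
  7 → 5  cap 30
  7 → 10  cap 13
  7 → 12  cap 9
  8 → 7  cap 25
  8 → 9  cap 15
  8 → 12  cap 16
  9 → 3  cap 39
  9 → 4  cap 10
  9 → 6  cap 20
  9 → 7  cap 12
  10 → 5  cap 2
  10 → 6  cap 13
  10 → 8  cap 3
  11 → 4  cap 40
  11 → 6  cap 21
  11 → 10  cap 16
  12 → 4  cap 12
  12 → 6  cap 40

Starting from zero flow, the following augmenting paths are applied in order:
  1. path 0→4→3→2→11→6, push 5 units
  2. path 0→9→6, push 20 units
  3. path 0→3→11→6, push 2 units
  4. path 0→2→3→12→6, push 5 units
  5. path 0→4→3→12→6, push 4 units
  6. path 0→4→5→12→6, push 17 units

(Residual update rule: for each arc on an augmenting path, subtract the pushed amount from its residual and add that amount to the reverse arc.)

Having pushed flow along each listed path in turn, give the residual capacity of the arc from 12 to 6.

Residual capacity of (12,6): 14

after path 1 (0→4→3→2→11→6, push 5): res(12,6)=40
after path 2 (0→9→6, push 20): res(12,6)=40
after path 3 (0→3→11→6, push 2): res(12,6)=40
after path 4 (0→2→3→12→6, push 5): res(12,6)=35
after path 5 (0→4→3→12→6, push 4): res(12,6)=31
after path 6 (0→4→5→12→6, push 17): res(12,6)=14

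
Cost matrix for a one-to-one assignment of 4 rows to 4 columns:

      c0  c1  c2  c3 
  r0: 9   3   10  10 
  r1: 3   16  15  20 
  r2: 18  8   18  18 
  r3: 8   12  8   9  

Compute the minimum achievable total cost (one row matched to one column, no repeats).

optimal assignment: row0→col3 (cost 10), row1→col0 (cost 3), row2→col1 (cost 8), row3→col2 (cost 8)
total = 10 + 3 + 8 + 8 = 29

Minimum assignment cost: 29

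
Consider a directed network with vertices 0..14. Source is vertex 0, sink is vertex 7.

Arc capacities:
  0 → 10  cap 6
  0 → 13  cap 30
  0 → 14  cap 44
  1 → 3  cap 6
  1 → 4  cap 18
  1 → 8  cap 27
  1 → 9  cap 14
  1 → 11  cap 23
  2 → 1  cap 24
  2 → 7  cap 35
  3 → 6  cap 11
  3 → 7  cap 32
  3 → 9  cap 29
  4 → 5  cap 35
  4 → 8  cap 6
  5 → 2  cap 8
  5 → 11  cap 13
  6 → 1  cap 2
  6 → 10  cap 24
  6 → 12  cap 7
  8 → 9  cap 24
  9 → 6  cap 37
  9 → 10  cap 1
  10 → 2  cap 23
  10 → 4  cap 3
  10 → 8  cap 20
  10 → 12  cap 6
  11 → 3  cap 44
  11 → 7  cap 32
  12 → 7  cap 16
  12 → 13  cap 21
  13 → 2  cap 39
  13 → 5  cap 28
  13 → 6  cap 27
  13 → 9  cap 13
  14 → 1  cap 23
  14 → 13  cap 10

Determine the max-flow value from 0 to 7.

Maximum flow value: 69

augment #1: 0→10→2→7 bottleneck 6, total now 6
augment #2: 0→13→2→7 bottleneck 29, total now 35
augment #3: 0→13→5→11→7 bottleneck 1, total now 36
augment #4: 0→14→1→3→7 bottleneck 6, total now 42
augment #5: 0→14→1→11→7 bottleneck 17, total now 59
augment #6: 0→14→13→5→11→7 bottleneck 10, total now 69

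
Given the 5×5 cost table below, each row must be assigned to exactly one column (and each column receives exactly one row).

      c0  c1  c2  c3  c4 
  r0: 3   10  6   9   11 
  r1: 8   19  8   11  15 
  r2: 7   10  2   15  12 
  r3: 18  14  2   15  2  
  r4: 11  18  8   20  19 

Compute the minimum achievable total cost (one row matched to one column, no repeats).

optimal assignment: row0→col0 (cost 3), row1→col3 (cost 11), row2→col1 (cost 10), row3→col4 (cost 2), row4→col2 (cost 8)
total = 3 + 11 + 10 + 2 + 8 = 34

Minimum assignment cost: 34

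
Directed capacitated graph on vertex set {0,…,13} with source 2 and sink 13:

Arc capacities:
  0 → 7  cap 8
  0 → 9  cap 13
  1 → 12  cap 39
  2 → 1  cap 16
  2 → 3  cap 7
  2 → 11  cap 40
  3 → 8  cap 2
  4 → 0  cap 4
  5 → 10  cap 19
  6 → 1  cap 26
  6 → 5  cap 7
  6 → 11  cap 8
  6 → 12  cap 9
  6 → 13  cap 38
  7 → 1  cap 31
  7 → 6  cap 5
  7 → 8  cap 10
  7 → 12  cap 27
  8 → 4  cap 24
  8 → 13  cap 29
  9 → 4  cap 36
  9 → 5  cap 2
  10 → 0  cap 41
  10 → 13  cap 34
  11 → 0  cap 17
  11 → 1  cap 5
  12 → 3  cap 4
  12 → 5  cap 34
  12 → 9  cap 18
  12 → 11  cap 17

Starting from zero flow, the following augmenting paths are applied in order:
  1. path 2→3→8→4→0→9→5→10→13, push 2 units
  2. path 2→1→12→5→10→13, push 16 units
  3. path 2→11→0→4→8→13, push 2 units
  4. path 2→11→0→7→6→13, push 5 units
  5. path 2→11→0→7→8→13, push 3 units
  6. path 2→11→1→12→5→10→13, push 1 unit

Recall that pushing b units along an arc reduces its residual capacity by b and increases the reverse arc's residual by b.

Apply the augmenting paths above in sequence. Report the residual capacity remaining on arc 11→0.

after path 1 (2→3→8→4→0→9→5→10→13, push 2): res(11,0)=17
after path 2 (2→1→12→5→10→13, push 16): res(11,0)=17
after path 3 (2→11→0→4→8→13, push 2): res(11,0)=15
after path 4 (2→11→0→7→6→13, push 5): res(11,0)=10
after path 5 (2→11→0→7→8→13, push 3): res(11,0)=7
after path 6 (2→11→1→12→5→10→13, push 1): res(11,0)=7

Residual capacity of (11,0): 7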